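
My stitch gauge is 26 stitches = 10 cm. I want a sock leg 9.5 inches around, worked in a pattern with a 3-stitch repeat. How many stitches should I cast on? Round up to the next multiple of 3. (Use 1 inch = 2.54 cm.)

9.5 in = 9.5 × 2.54 = 24.13 cm.
26 / 10 = 2.6 sts/cm.
24.13 × 2.6 = 62.74 sts.
→ 63.

63 stitches.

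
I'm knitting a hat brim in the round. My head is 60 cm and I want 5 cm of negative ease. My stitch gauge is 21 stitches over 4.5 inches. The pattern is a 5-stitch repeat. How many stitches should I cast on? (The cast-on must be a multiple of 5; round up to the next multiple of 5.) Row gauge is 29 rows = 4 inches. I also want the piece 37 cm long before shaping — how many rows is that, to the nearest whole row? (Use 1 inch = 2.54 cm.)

Cast on 105 stitches; work 106 rows.

Finished = 60 − 5 = 55 cm.
55 cm × 1/2.54 = 21.65 inches.
21/4.5 = 4.667 sts per in; 21.65 × 4.667 = 101.05 sts.
Next multiple of 5 → 105.
37 cm = 14.57 inches; × 7.25 = 105.61 → 106 rows.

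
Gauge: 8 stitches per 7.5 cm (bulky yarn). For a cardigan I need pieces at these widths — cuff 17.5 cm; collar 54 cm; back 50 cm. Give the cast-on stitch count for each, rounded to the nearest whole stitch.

Rate = 8/7.5 = 1.067 sts per cm.
cuff: 17.5 × 1.067 = 18.67 → 19.
collar: 54 × 1.067 = 57.60 → 58.
back: 50 × 1.067 = 53.33 → 53.

cuff 19; collar 58; back 53.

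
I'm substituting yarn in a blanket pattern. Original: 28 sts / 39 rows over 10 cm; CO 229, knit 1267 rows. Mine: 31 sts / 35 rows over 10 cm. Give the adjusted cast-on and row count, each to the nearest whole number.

Stitches: 229 × 31/28 = 253.54 → 254.
Rows: 1267 × 35/39 = 1137.05 → 1137.

Cast on 254 stitches; work 1137 rows.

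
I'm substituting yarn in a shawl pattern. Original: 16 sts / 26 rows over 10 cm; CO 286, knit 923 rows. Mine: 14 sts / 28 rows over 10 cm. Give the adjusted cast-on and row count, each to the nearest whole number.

Stitches: 286 × 14/16 = 250.25 → 250.
Rows: 923 × 28/26 = 994.00 → 994.

Cast on 250 stitches; work 994 rows.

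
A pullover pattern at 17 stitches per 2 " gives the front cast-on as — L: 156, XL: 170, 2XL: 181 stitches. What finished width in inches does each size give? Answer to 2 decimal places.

L 18.35 inches; XL 20.00 inches; 2XL 21.29 inches.

17/2 = 8.5 sts per in.
L: 156 / 8.5 = 18.353 → 18.35 in.
XL: 170 / 8.5 = 20.000 → 20.00 in.
2XL: 181 / 8.5 = 21.294 → 21.29 in.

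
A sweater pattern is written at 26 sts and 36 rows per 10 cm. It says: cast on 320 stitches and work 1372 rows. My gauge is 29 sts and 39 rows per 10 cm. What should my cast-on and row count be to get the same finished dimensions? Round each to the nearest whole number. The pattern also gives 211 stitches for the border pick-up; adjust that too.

Cast on 357 stitches; work 1486 rows; border pick-up 235 stitches.

Stitches: 320 × 29/26 = 356.92 → 357.
Rows: 1372 × 39/36 = 1486.33 → 1486.
border pick-up: 211 × 29/26 = 235.35 → 235.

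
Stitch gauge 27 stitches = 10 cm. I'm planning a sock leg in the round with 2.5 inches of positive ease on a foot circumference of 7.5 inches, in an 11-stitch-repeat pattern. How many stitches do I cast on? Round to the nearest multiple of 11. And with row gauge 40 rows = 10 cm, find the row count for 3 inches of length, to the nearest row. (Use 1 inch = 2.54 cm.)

Cast on 66 stitches; work 30 rows.

Finished = 7.5 + 2.5 = 10 inches.
10 inches × 2.54 = 25.40 cm.
27/10 = 2.7 sts per cm; 25.40 × 2.7 = 68.58 sts.
Nearest multiple of 11 → 66.
3 inches = 7.62 cm; × 4 = 30.48 → 30 rows.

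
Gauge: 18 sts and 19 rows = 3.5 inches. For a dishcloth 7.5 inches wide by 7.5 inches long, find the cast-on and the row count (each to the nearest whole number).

Stitch gauge = 18/3.5 = 5.143 sts/in; 7.5 × 5.143 = 38.57 → 39 sts.
Row gauge = 19/3.5 = 5.429 rows/in; 7.5 × 5.429 = 40.71 → 41 rows.

Cast on 39 stitches and work 41 rows.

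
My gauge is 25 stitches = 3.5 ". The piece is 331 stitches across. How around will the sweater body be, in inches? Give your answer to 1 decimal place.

46.3 inches.

25 stitches / 3.5 inch = 7.143 stitches per inch.
331 / 7.143 = 46.34 inches.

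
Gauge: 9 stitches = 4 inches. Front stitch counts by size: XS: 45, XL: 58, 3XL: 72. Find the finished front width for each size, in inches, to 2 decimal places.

9/4 = 2.25 sts per in.
XS: 45 / 2.25 = 20.000 → 20.00 in.
XL: 58 / 2.25 = 25.778 → 25.78 in.
3XL: 72 / 2.25 = 32.000 → 32.00 in.

XS 20.00 inches; XL 25.78 inches; 3XL 32.00 inches.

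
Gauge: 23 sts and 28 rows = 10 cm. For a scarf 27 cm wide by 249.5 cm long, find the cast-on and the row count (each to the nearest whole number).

Cast on 62 stitches and work 699 rows.

Stitch gauge = 23/10 = 2.3 sts/cm; 27 × 2.3 = 62.10 → 62 sts.
Row gauge = 28/10 = 2.8 rows/cm; 249.5 × 2.8 = 698.60 → 699 rows.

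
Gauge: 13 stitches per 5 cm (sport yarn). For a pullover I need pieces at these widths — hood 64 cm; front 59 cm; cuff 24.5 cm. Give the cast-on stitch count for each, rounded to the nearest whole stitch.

hood 166; front 153; cuff 64.

Rate = 13/5 = 2.6 sts per cm.
hood: 64 × 2.6 = 166.40 → 166.
front: 59 × 2.6 = 153.40 → 153.
cuff: 24.5 × 2.6 = 63.70 → 64.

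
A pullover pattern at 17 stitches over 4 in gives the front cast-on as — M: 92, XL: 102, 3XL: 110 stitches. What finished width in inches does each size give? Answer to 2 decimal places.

M 21.65 inches; XL 24.00 inches; 3XL 25.88 inches.

17/4 = 4.25 sts per in.
M: 92 / 4.25 = 21.647 → 21.65 in.
XL: 102 / 4.25 = 24.000 → 24.00 in.
3XL: 110 / 4.25 = 25.882 → 25.88 in.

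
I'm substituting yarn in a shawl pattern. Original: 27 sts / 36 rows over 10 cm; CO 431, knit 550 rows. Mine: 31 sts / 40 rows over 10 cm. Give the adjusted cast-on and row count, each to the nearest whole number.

Cast on 495 stitches; work 611 rows.

Stitches: 431 × 31/27 = 494.85 → 495.
Rows: 550 × 40/36 = 611.11 → 611.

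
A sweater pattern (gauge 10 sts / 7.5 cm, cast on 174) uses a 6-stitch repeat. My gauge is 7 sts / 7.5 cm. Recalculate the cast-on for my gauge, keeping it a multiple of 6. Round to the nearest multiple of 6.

120 stitches.

174 × 7 / 10 = 121.80.
Nearest multiple of 6: 120.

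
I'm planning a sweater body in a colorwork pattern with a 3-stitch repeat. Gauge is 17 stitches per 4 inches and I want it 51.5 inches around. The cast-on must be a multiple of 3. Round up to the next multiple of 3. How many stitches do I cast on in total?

17 / 4 = 4.25 sts per inch.
51.5 × 4.25 = 218.88 sts.
Next multiple of 3: 219.

Cast on 219 stitches.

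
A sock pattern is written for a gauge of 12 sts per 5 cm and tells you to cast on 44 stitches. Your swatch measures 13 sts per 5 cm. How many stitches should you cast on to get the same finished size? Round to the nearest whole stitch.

Scale factor = 13 / 12 = 1.083.
44 × 13 / 12 = 47.67 sts.
→ 48 sts.

Cast on 48 stitches.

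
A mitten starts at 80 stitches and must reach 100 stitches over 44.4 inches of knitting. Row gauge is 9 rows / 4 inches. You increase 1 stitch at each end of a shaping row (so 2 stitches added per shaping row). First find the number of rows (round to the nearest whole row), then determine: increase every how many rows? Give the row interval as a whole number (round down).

Rows = 44.4 × 2.25 = 99.9 → 100 rows.
Stitches to add: 20 → 10 shaping rows (at 2 st each).
100 / 10 = 10.00 → every 10 rows.

Increase every 10th row.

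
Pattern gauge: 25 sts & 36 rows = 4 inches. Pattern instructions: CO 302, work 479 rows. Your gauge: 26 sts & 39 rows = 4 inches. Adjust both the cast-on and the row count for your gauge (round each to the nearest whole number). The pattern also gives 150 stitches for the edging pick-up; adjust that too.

Cast on 314 stitches; work 519 rows; edging pick-up 156 stitches.

Stitches: 302 × 26/25 = 314.08 → 314.
Rows: 479 × 39/36 = 518.92 → 519.
edging pick-up: 150 × 26/25 = 156.00 → 156.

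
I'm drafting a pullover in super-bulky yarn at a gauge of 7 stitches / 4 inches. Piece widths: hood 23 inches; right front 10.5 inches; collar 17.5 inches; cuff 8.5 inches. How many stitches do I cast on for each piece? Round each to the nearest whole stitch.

Rate = 7/4 = 1.75 sts per in.
hood: 23 × 1.75 = 40.25 → 40.
right front: 10.5 × 1.75 = 18.38 → 18.
collar: 17.5 × 1.75 = 30.62 → 31.
cuff: 8.5 × 1.75 = 14.88 → 15.

hood 40; right front 18; collar 31; cuff 15.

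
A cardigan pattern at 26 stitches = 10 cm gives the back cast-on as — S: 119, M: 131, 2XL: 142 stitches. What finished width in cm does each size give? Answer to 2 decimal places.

S 45.77 cm; M 50.38 cm; 2XL 54.62 cm.

26/10 = 2.6 sts per cm.
S: 119 / 2.6 = 45.769 → 45.77 cm.
M: 131 / 2.6 = 50.385 → 50.38 cm.
2XL: 142 / 2.6 = 54.615 → 54.62 cm.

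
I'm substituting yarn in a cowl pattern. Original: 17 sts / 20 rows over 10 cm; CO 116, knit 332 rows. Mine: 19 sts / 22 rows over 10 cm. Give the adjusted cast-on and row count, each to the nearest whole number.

Stitches: 116 × 19/17 = 129.65 → 130.
Rows: 332 × 22/20 = 365.20 → 365.

Cast on 130 stitches; work 365 rows.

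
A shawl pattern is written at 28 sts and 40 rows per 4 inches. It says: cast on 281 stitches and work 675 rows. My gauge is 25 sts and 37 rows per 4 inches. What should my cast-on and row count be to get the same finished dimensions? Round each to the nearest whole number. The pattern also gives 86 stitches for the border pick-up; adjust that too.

Cast on 251 stitches; work 624 rows; border pick-up 77 stitches.

Stitches: 281 × 25/28 = 250.89 → 251.
Rows: 675 × 37/40 = 624.38 → 624.
border pick-up: 86 × 25/28 = 76.79 → 77.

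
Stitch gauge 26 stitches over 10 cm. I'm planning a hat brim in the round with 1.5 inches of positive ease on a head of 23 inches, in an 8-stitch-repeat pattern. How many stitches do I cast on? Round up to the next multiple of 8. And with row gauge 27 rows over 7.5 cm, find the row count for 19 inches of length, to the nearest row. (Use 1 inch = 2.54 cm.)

Cast on 168 stitches; work 174 rows.

Finished = 23 + 1.5 = 24.5 inches.
24.5 inches × 2.54 = 62.23 cm.
26/10 = 2.6 sts per cm; 62.23 × 2.6 = 161.80 sts.
Next multiple of 8 → 168.
19 inches = 48.26 cm; × 3.6 = 173.74 → 174 rows.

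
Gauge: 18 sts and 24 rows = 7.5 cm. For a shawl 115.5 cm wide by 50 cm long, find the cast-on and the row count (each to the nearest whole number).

Cast on 277 stitches and work 160 rows.

Stitch gauge = 18/7.5 = 2.4 sts/cm; 115.5 × 2.4 = 277.20 → 277 sts.
Row gauge = 24/7.5 = 3.2 rows/cm; 50 × 3.2 = 160.00 → 160 rows.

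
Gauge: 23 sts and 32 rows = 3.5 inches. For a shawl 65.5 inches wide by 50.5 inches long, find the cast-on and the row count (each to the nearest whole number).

Cast on 430 stitches and work 462 rows.

Stitch gauge = 23/3.5 = 6.571 sts/in; 65.5 × 6.571 = 430.43 → 430 sts.
Row gauge = 32/3.5 = 9.143 rows/in; 50.5 × 9.143 = 461.71 → 462 rows.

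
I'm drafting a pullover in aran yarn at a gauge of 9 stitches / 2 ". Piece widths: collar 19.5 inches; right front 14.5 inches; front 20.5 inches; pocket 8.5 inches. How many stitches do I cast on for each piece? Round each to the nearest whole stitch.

Rate = 9/2 = 4.5 sts per in.
collar: 19.5 × 4.5 = 87.75 → 88.
right front: 14.5 × 4.5 = 65.25 → 65.
front: 20.5 × 4.5 = 92.25 → 92.
pocket: 8.5 × 4.5 = 38.25 → 38.

collar 88; right front 65; front 92; pocket 38.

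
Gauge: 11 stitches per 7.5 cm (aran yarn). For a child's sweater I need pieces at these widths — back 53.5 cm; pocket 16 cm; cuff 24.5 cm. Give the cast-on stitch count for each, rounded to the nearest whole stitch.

Rate = 11/7.5 = 1.467 sts per cm.
back: 53.5 × 1.467 = 78.47 → 78.
pocket: 16 × 1.467 = 23.47 → 23.
cuff: 24.5 × 1.467 = 35.93 → 36.

back 78; pocket 23; cuff 36.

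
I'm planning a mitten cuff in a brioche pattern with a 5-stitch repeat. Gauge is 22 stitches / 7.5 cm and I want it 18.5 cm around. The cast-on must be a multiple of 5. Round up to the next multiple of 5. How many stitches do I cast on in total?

22 / 7.5 = 2.933 sts per cm.
18.5 × 2.933 = 54.27 sts.
Next multiple of 5: 55.

Cast on 55 stitches.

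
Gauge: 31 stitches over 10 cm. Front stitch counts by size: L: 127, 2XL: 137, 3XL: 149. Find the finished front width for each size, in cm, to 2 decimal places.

31/10 = 3.1 sts per cm.
L: 127 / 3.1 = 40.968 → 40.97 cm.
2XL: 137 / 3.1 = 44.194 → 44.19 cm.
3XL: 149 / 3.1 = 48.065 → 48.06 cm.

L 40.97 cm; 2XL 44.19 cm; 3XL 48.06 cm.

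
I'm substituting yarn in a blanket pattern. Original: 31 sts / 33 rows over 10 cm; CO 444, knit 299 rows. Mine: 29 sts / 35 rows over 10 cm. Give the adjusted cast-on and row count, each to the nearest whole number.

Cast on 415 stitches; work 317 rows.

Stitches: 444 × 29/31 = 415.35 → 415.
Rows: 299 × 35/33 = 317.12 → 317.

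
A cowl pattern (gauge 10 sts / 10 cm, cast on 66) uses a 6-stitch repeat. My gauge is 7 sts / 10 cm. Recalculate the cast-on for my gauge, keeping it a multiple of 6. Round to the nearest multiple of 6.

48 stitches.

66 × 7 / 10 = 46.20.
Nearest multiple of 6: 48.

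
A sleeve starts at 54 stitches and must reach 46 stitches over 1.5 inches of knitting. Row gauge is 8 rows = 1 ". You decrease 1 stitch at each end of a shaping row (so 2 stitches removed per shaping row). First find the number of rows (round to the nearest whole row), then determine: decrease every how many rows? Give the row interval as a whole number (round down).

Rows = 1.5 × 8 = 12.0 → 12 rows.
Stitches to remove: 8 → 4 shaping rows (at 2 st each).
12 / 4 = 3.00 → every 3 rows.

Decrease every 3rd row.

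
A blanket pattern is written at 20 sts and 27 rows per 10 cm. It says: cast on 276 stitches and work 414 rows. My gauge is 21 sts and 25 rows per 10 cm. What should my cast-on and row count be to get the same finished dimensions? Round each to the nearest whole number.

Cast on 290 stitches; work 383 rows.

Stitches: 276 × 21/20 = 289.80 → 290.
Rows: 414 × 25/27 = 383.33 → 383.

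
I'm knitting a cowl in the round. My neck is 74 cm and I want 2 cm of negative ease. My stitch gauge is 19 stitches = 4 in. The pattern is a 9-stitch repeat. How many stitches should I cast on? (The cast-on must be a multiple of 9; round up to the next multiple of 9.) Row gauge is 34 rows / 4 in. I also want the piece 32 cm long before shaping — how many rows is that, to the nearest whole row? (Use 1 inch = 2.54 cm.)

Cast on 135 stitches; work 107 rows.

Finished = 74 − 2 = 72 cm.
72 cm × 1/2.54 = 28.35 inches.
19/4 = 4.75 sts per in; 28.35 × 4.75 = 134.65 sts.
Next multiple of 9 → 135.
32 cm = 12.60 inches; × 8.5 = 107.09 → 107 rows.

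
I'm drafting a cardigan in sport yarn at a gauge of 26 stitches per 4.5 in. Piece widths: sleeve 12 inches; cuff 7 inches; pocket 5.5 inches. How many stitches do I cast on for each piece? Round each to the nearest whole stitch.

Rate = 26/4.5 = 5.778 sts per in.
sleeve: 12 × 5.778 = 69.33 → 69.
cuff: 7 × 5.778 = 40.44 → 40.
pocket: 5.5 × 5.778 = 31.78 → 32.

sleeve 69; cuff 40; pocket 32.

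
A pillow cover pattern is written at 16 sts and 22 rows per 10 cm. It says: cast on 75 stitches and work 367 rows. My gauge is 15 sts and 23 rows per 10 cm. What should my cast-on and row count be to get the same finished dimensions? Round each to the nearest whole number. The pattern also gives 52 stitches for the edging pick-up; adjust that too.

Stitches: 75 × 15/16 = 70.31 → 70.
Rows: 367 × 23/22 = 383.68 → 384.
edging pick-up: 52 × 15/16 = 48.75 → 49.

Cast on 70 stitches; work 384 rows; edging pick-up 49 stitches.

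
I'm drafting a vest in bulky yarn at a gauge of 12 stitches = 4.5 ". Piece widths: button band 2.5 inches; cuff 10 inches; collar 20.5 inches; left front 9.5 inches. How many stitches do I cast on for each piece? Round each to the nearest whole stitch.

button band 7; cuff 27; collar 55; left front 25.

Rate = 12/4.5 = 2.667 sts per in.
button band: 2.5 × 2.667 = 6.67 → 7.
cuff: 10 × 2.667 = 26.67 → 27.
collar: 20.5 × 2.667 = 54.67 → 55.
left front: 9.5 × 2.667 = 25.33 → 25.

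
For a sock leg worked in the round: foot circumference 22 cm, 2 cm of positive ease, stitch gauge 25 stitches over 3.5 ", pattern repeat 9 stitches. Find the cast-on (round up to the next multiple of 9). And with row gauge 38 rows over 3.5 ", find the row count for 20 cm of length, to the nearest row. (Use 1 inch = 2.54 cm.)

Finished = 22 + 2 = 24 cm.
24 cm × 1/2.54 = 9.45 inches.
25/3.5 = 7.143 sts per in; 9.45 × 7.143 = 67.49 sts.
Next multiple of 9 → 72.
20 cm = 7.87 inches; × 10.857 = 85.49 → 85 rows.

Cast on 72 stitches; work 85 rows.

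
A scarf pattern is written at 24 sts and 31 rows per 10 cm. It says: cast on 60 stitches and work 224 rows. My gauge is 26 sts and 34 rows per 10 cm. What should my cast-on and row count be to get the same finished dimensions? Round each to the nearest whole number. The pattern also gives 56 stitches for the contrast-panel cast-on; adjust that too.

Stitches: 60 × 26/24 = 65.00 → 65.
Rows: 224 × 34/31 = 245.68 → 246.
contrast-panel cast-on: 56 × 26/24 = 60.67 → 61.

Cast on 65 stitches; work 246 rows; contrast-panel cast-on 61 stitches.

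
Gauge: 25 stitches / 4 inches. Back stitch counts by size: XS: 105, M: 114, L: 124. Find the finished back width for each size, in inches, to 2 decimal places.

XS 16.80 inches; M 18.24 inches; L 19.84 inches.

25/4 = 6.25 sts per in.
XS: 105 / 6.25 = 16.800 → 16.80 in.
M: 114 / 6.25 = 18.240 → 18.24 in.
L: 124 / 6.25 = 19.840 → 19.84 in.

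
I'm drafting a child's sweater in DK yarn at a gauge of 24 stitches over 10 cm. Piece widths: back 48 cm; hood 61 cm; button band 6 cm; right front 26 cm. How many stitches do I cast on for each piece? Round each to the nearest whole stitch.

Rate = 24/10 = 2.4 sts per cm.
back: 48 × 2.4 = 115.20 → 115.
hood: 61 × 2.4 = 146.40 → 146.
button band: 6 × 2.4 = 14.40 → 14.
right front: 26 × 2.4 = 62.40 → 62.

back 115; hood 146; button band 14; right front 62.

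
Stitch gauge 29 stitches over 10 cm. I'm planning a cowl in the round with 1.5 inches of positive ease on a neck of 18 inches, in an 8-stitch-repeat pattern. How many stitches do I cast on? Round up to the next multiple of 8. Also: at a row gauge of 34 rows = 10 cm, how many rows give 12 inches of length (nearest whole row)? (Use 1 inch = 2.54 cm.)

Finished = 18 + 1.5 = 19.5 inches.
19.5 inches × 2.54 = 49.53 cm.
29/10 = 2.9 sts per cm; 49.53 × 2.9 = 143.64 sts.
Next multiple of 8 → 144.
12 inches = 30.48 cm; × 3.4 = 103.63 → 104 rows.

Cast on 144 stitches; work 104 rows.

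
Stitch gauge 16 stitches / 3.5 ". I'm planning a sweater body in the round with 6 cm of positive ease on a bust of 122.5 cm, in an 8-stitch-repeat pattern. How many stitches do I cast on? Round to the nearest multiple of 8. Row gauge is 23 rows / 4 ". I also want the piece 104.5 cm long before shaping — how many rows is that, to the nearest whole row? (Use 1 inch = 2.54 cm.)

Cast on 232 stitches; work 237 rows.

Finished = 122.5 + 6 = 128.5 cm.
128.5 cm × 1/2.54 = 50.59 inches.
16/3.5 = 4.571 sts per in; 50.59 × 4.571 = 231.27 sts.
Nearest multiple of 8 → 232.
104.5 cm = 41.14 inches; × 5.75 = 236.56 → 237 rows.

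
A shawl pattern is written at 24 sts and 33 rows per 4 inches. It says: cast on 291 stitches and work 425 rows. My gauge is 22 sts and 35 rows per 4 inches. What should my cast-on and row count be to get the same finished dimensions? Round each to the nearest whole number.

Cast on 267 stitches; work 451 rows.

Stitches: 291 × 22/24 = 266.75 → 267.
Rows: 425 × 35/33 = 450.76 → 451.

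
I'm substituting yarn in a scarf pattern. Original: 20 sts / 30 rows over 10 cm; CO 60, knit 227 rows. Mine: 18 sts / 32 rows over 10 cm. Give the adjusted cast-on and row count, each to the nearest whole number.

Stitches: 60 × 18/20 = 54.00 → 54.
Rows: 227 × 32/30 = 242.13 → 242.

Cast on 54 stitches; work 242 rows.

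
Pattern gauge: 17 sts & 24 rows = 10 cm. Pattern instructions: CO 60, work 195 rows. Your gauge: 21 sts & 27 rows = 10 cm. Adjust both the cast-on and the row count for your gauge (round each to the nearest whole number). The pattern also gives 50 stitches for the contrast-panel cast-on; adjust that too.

Stitches: 60 × 21/17 = 74.12 → 74.
Rows: 195 × 27/24 = 219.38 → 219.
contrast-panel cast-on: 50 × 21/17 = 61.76 → 62.

Cast on 74 stitches; work 219 rows; contrast-panel cast-on 62 stitches.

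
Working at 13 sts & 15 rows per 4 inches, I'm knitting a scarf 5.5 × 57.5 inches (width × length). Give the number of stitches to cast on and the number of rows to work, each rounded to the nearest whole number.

Cast on 18 stitches and work 216 rows.

Stitch gauge = 13/4 = 3.25 sts/in; 5.5 × 3.25 = 17.88 → 18 sts.
Row gauge = 15/4 = 3.75 rows/in; 57.5 × 3.75 = 215.62 → 216 rows.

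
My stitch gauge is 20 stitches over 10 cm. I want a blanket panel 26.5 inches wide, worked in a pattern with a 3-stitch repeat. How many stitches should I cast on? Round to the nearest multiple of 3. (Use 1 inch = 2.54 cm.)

CO 135 sts.

26.5 in = 26.5 × 2.54 = 67.31 cm.
20 / 10 = 2 sts/cm.
67.31 × 2 = 134.62 sts.
→ 135.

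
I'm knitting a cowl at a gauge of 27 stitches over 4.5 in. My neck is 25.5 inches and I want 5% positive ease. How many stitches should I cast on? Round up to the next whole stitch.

Cast on 161 stitches.

Finished = 25.5 × 1.05 = 26.77 in.
27 / 4.5 = 6 sts per inch.
26.77 × 6 = 160.65 sts.
→ 161 sts.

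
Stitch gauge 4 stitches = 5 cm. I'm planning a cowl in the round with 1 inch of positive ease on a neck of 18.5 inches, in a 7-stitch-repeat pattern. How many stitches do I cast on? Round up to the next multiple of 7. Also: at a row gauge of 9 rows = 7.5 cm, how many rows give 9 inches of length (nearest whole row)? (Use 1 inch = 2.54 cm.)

Cast on 42 stitches; work 27 rows.

Finished = 18.5 + 1 = 19.5 inches.
19.5 inches × 2.54 = 49.53 cm.
4/5 = 0.8 sts per cm; 49.53 × 0.8 = 39.62 sts.
Next multiple of 7 → 42.
9 inches = 22.86 cm; × 1.2 = 27.43 → 27 rows.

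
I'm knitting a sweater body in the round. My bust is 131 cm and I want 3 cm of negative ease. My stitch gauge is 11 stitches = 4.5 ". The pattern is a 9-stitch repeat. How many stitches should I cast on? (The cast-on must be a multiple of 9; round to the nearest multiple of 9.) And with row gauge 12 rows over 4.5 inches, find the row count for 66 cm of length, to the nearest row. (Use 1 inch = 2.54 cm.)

Finished = 131 − 3 = 128 cm.
128 cm × 1/2.54 = 50.39 inches.
11/4.5 = 2.444 sts per in; 50.39 × 2.444 = 123.18 sts.
Nearest multiple of 9 → 126.
66 cm = 25.98 inches; × 2.667 = 69.29 → 69 rows.

Cast on 126 stitches; work 69 rows.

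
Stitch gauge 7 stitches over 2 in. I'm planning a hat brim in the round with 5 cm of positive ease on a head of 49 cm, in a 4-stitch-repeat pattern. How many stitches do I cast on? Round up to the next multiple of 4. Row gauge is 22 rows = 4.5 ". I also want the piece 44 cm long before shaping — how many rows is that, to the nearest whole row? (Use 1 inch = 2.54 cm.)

Finished = 49 + 5 = 54 cm.
54 cm × 1/2.54 = 21.26 inches.
7/2 = 3.5 sts per in; 21.26 × 3.5 = 74.41 sts.
Next multiple of 4 → 76.
44 cm = 17.32 inches; × 4.889 = 84.69 → 85 rows.

Cast on 76 stitches; work 85 rows.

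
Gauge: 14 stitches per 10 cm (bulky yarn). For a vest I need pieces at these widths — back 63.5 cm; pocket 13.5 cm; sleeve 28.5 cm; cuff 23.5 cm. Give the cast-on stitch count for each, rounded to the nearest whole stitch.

Rate = 14/10 = 1.4 sts per cm.
back: 63.5 × 1.4 = 88.90 → 89.
pocket: 13.5 × 1.4 = 18.90 → 19.
sleeve: 28.5 × 1.4 = 39.90 → 40.
cuff: 23.5 × 1.4 = 32.90 → 33.

back 89; pocket 19; sleeve 40; cuff 33.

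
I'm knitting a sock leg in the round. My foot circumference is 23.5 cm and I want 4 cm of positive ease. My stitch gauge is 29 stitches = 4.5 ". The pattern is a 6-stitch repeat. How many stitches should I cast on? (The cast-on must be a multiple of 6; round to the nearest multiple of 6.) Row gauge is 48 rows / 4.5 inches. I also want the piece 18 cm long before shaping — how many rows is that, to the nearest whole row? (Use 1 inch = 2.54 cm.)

Cast on 72 stitches; work 76 rows.

Finished = 23.5 + 4 = 27.5 cm.
27.5 cm × 1/2.54 = 10.83 inches.
29/4.5 = 6.444 sts per in; 10.83 × 6.444 = 69.77 sts.
Nearest multiple of 6 → 72.
18 cm = 7.09 inches; × 10.667 = 75.59 → 76 rows.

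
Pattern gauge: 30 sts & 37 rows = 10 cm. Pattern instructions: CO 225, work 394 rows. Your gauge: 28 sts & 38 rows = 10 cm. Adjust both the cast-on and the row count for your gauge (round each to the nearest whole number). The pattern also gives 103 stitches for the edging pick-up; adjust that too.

Cast on 210 stitches; work 405 rows; edging pick-up 96 stitches.

Stitches: 225 × 28/30 = 210.00 → 210.
Rows: 394 × 38/37 = 404.65 → 405.
edging pick-up: 103 × 28/30 = 96.13 → 96.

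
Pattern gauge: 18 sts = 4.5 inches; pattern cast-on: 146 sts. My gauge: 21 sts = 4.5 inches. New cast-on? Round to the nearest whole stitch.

Scale factor = 21 / 18 = 1.167.
146 × 21 / 18 = 170.33 sts.
→ 170 sts.

Cast on 170 stitches.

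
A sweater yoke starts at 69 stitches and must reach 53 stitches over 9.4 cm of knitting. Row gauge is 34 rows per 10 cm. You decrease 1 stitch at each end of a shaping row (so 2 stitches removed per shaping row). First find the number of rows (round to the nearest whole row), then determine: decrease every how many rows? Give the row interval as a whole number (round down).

Rows = 9.4 × 3.4 = 32.0 → 32 rows.
Stitches to remove: 16 → 8 shaping rows (at 2 st each).
32 / 8 = 4.00 → every 4 rows.

Decrease every 4th row.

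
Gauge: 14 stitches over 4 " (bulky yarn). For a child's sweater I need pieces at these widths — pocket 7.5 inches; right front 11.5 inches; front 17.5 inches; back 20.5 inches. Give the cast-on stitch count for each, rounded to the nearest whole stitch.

pocket 26; right front 40; front 61; back 72.

Rate = 14/4 = 3.5 sts per in.
pocket: 7.5 × 3.5 = 26.25 → 26.
right front: 11.5 × 3.5 = 40.25 → 40.
front: 17.5 × 3.5 = 61.25 → 61.
back: 20.5 × 3.5 = 71.75 → 72.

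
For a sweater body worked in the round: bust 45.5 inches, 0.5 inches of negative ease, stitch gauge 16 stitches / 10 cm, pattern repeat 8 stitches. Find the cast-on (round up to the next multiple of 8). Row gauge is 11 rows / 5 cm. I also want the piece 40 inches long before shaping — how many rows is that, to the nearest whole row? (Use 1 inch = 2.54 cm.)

Cast on 184 stitches; work 224 rows.

Finished = 45.5 − 0.5 = 45 inches.
45 inches × 2.54 = 114.30 cm.
16/10 = 1.6 sts per cm; 114.30 × 1.6 = 182.88 sts.
Next multiple of 8 → 184.
40 inches = 101.60 cm; × 2.2 = 223.52 → 224 rows.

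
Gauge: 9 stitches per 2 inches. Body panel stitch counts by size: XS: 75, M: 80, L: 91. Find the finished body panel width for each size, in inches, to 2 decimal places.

9/2 = 4.5 sts per in.
XS: 75 / 4.5 = 16.667 → 16.67 in.
M: 80 / 4.5 = 17.778 → 17.78 in.
L: 91 / 4.5 = 20.222 → 20.22 in.

XS 16.67 inches; M 17.78 inches; L 20.22 inches.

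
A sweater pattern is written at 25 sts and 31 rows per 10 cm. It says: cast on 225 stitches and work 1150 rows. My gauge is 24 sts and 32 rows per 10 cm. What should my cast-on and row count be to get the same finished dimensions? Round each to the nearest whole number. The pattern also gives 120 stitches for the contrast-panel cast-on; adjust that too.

Stitches: 225 × 24/25 = 216.00 → 216.
Rows: 1150 × 32/31 = 1187.10 → 1187.
contrast-panel cast-on: 120 × 24/25 = 115.20 → 115.

Cast on 216 stitches; work 1187 rows; contrast-panel cast-on 115 stitches.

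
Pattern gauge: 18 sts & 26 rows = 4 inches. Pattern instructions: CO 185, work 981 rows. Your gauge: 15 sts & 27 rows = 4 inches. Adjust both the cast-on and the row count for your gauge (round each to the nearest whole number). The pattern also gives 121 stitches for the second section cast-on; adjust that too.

Stitches: 185 × 15/18 = 154.17 → 154.
Rows: 981 × 27/26 = 1018.73 → 1019.
second section cast-on: 121 × 15/18 = 100.83 → 101.

Cast on 154 stitches; work 1019 rows; second section cast-on 101 stitches.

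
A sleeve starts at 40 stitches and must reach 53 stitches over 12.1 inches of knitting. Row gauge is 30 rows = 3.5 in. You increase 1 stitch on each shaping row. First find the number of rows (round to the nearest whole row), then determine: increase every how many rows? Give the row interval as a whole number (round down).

Increase every 8th row.

Rows = 12.1 × 8.571 = 103.7 → 104 rows.
Stitches to add: 13 → 13 shaping rows (at 1 st each).
104 / 13 = 8.00 → every 8 rows.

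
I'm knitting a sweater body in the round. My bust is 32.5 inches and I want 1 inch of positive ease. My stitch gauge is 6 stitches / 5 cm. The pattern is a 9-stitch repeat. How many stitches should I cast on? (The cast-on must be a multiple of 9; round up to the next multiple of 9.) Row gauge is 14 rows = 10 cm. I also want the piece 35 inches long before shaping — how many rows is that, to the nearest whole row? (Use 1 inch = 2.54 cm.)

Finished = 32.5 + 1 = 33.5 inches.
33.5 inches × 2.54 = 85.09 cm.
6/5 = 1.2 sts per cm; 85.09 × 1.2 = 102.11 sts.
Next multiple of 9 → 108.
35 inches = 88.90 cm; × 1.4 = 124.46 → 124 rows.

Cast on 108 stitches; work 124 rows.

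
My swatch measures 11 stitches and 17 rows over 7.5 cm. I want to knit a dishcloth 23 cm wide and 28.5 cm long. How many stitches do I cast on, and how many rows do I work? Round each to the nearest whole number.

Cast on 34 stitches and work 65 rows.

Stitch gauge = 11/7.5 = 1.467 sts/cm; 23 × 1.467 = 33.73 → 34 sts.
Row gauge = 17/7.5 = 2.267 rows/cm; 28.5 × 2.267 = 64.60 → 65 rows.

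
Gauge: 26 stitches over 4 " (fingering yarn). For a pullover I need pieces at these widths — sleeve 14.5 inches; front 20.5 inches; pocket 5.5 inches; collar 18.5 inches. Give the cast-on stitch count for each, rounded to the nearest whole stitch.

Rate = 26/4 = 6.5 sts per in.
sleeve: 14.5 × 6.5 = 94.25 → 94.
front: 20.5 × 6.5 = 133.25 → 133.
pocket: 5.5 × 6.5 = 35.75 → 36.
collar: 18.5 × 6.5 = 120.25 → 120.

sleeve 94; front 133; pocket 36; collar 120.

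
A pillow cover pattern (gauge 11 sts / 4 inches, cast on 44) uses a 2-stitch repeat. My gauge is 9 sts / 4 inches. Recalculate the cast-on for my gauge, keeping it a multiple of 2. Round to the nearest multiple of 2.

Cast on 36 stitches.

44 × 9 / 11 = 36.00.
Nearest multiple of 2: 36.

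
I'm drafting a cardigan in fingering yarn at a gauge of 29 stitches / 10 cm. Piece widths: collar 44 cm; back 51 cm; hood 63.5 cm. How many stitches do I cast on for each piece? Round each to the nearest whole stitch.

Rate = 29/10 = 2.9 sts per cm.
collar: 44 × 2.9 = 127.60 → 128.
back: 51 × 2.9 = 147.90 → 148.
hood: 63.5 × 2.9 = 184.15 → 184.

collar 128; back 148; hood 184.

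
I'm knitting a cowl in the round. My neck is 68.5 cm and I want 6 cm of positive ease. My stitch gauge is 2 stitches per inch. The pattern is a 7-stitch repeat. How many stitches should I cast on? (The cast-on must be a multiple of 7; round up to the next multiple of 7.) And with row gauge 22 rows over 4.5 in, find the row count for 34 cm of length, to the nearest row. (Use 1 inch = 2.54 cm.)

Cast on 63 stitches; work 65 rows.

Finished = 68.5 + 6 = 74.5 cm.
74.5 cm × 1/2.54 = 29.33 inches.
2/1 = 2 sts per in; 29.33 × 2 = 58.66 sts.
Next multiple of 7 → 63.
34 cm = 13.39 inches; × 4.889 = 65.44 → 65 rows.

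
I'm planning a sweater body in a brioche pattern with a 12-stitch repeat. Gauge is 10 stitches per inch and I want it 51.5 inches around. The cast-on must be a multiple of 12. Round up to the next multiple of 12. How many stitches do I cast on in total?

CO 516 sts.

10 / 1 = 10 sts per inch.
51.5 × 10 = 515.00 sts.
Next multiple of 12: 516.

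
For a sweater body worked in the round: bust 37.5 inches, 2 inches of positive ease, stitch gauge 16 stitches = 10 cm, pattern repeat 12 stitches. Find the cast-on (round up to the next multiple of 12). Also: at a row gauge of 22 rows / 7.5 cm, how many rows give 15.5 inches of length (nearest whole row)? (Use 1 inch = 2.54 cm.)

Finished = 37.5 + 2 = 39.5 inches.
39.5 inches × 2.54 = 100.33 cm.
16/10 = 1.6 sts per cm; 100.33 × 1.6 = 160.53 sts.
Next multiple of 12 → 168.
15.5 inches = 39.37 cm; × 2.933 = 115.49 → 115 rows.

Cast on 168 stitches; work 115 rows.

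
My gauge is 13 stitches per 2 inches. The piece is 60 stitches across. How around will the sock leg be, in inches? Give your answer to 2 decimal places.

13 stitches / 2 inch = 6.5 stitches per inch.
60 / 6.5 = 9.231 inches.

9.23 inches.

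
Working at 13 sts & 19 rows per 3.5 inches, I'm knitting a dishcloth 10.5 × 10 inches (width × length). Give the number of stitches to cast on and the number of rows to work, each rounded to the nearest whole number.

Cast on 39 stitches and work 54 rows.

Stitch gauge = 13/3.5 = 3.714 sts/in; 10.5 × 3.714 = 39.00 → 39 sts.
Row gauge = 19/3.5 = 5.429 rows/in; 10 × 5.429 = 54.29 → 54 rows.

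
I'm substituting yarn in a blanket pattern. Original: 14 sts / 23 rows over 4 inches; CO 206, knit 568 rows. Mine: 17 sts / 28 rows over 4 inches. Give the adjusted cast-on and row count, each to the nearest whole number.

Cast on 250 stitches; work 691 rows.

Stitches: 206 × 17/14 = 250.14 → 250.
Rows: 568 × 28/23 = 691.48 → 691.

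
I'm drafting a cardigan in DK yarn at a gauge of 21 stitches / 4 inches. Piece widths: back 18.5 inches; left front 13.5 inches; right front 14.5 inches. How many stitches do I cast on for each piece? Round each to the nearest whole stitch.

back 97; left front 71; right front 76.

Rate = 21/4 = 5.25 sts per in.
back: 18.5 × 5.25 = 97.12 → 97.
left front: 13.5 × 5.25 = 70.88 → 71.
right front: 14.5 × 5.25 = 76.12 → 76.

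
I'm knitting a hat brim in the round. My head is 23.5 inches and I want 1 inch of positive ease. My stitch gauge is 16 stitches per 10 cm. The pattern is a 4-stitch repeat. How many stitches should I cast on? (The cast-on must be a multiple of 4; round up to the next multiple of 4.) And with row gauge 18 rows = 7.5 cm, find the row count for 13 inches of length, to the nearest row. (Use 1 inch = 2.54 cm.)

Finished = 23.5 + 1 = 24.5 inches.
24.5 inches × 2.54 = 62.23 cm.
16/10 = 1.6 sts per cm; 62.23 × 1.6 = 99.57 sts.
Next multiple of 4 → 100.
13 inches = 33.02 cm; × 2.4 = 79.25 → 79 rows.

Cast on 100 stitches; work 79 rows.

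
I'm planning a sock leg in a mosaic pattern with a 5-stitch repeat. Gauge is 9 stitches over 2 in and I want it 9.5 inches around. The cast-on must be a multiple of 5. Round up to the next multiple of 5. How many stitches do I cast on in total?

9 / 2 = 4.5 sts per inch.
9.5 × 4.5 = 42.75 sts.
Next multiple of 5: 45.

CO 45 sts.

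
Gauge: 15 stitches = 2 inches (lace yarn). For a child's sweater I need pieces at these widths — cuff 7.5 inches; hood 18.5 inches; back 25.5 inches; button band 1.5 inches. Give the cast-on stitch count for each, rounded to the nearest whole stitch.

Rate = 15/2 = 7.5 sts per in.
cuff: 7.5 × 7.5 = 56.25 → 56.
hood: 18.5 × 7.5 = 138.75 → 139.
back: 25.5 × 7.5 = 191.25 → 191.
button band: 1.5 × 7.5 = 11.25 → 11.

cuff 56; hood 139; back 191; button band 11.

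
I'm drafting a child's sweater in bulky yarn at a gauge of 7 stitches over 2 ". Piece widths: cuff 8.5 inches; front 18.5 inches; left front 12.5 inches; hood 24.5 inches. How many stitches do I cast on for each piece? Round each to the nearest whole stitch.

Rate = 7/2 = 3.5 sts per in.
cuff: 8.5 × 3.5 = 29.75 → 30.
front: 18.5 × 3.5 = 64.75 → 65.
left front: 12.5 × 3.5 = 43.75 → 44.
hood: 24.5 × 3.5 = 85.75 → 86.

cuff 30; front 65; left front 44; hood 86.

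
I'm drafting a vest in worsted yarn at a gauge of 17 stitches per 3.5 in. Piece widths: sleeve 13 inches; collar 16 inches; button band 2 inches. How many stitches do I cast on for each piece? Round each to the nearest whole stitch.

sleeve 63; collar 78; button band 10.

Rate = 17/3.5 = 4.857 sts per in.
sleeve: 13 × 4.857 = 63.14 → 63.
collar: 16 × 4.857 = 77.71 → 78.
button band: 2 × 4.857 = 9.71 → 10.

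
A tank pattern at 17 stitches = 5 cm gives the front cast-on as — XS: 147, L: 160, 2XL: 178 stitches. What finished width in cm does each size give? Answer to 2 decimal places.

XS 43.24 cm; L 47.06 cm; 2XL 52.35 cm.

17/5 = 3.4 sts per cm.
XS: 147 / 3.4 = 43.235 → 43.24 cm.
L: 160 / 3.4 = 47.059 → 47.06 cm.
2XL: 178 / 3.4 = 52.353 → 52.35 cm.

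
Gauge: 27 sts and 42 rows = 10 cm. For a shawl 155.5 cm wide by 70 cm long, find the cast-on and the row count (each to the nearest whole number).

Cast on 420 stitches and work 294 rows.

Stitch gauge = 27/10 = 2.7 sts/cm; 155.5 × 2.7 = 419.85 → 420 sts.
Row gauge = 42/10 = 4.2 rows/cm; 70 × 4.2 = 294.00 → 294 rows.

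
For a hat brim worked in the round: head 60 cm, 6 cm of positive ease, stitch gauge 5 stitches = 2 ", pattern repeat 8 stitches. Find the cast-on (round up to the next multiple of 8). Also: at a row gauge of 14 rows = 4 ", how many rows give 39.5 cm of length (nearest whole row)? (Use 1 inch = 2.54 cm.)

Cast on 72 stitches; work 54 rows.

Finished = 60 + 6 = 66 cm.
66 cm × 1/2.54 = 25.98 inches.
5/2 = 2.5 sts per in; 25.98 × 2.5 = 64.96 sts.
Next multiple of 8 → 72.
39.5 cm = 15.55 inches; × 3.5 = 54.43 → 54 rows.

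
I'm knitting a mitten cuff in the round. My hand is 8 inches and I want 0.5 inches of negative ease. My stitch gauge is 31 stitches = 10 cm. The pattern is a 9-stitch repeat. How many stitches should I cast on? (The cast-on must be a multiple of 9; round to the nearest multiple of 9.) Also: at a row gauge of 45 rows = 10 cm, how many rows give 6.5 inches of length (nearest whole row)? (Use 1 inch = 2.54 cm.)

Finished = 8 − 0.5 = 7.5 inches.
7.5 inches × 2.54 = 19.05 cm.
31/10 = 3.1 sts per cm; 19.05 × 3.1 = 59.05 sts.
Nearest multiple of 9 → 63.
6.5 inches = 16.51 cm; × 4.5 = 74.30 → 74 rows.

Cast on 63 stitches; work 74 rows.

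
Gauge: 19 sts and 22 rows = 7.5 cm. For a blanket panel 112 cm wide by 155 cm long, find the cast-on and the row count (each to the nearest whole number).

Cast on 284 stitches and work 455 rows.

Stitch gauge = 19/7.5 = 2.533 sts/cm; 112 × 2.533 = 283.73 → 284 sts.
Row gauge = 22/7.5 = 2.933 rows/cm; 155 × 2.933 = 454.67 → 455 rows.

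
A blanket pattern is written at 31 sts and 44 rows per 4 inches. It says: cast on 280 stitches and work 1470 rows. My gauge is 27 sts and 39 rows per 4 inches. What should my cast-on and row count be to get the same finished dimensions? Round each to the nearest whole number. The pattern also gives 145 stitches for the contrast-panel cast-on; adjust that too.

Cast on 244 stitches; work 1303 rows; contrast-panel cast-on 126 stitches.

Stitches: 280 × 27/31 = 243.87 → 244.
Rows: 1470 × 39/44 = 1302.95 → 1303.
contrast-panel cast-on: 145 × 27/31 = 126.29 → 126.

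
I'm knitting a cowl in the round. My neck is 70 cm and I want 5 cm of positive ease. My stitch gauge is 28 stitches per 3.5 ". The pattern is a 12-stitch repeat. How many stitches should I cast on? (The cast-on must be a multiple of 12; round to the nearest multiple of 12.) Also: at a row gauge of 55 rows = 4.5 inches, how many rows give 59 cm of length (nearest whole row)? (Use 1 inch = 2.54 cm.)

Cast on 240 stitches; work 284 rows.

Finished = 70 + 5 = 75 cm.
75 cm × 1/2.54 = 29.53 inches.
28/3.5 = 8 sts per in; 29.53 × 8 = 236.22 sts.
Nearest multiple of 12 → 240.
59 cm = 23.23 inches; × 12.222 = 283.90 → 284 rows.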